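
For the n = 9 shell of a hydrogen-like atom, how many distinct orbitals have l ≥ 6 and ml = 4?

The n = 9 shell has l = 0 through 8; check each.
Per l-value: l=6 → 1; l=7 → 1; l=8 → 1.
Total orbitals: 1 + 1 + 1 = 3.

3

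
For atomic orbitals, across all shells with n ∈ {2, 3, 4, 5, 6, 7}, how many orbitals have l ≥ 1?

133

For each n in the range, tally the orbitals obeying l ≥ 1:
n=2 → 3; n=3 → 8; n=4 → 15; n=5 → 24; n=6 → 35; n=7 → 48.
Total orbitals: 3 + 8 + 15 + 24 + 35 + 48 = 133.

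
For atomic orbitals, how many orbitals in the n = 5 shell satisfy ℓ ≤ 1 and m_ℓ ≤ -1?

Per ℓ-value: ℓ=1 → 1.
Total orbitals: 1.

1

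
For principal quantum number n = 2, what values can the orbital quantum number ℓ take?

ℓ is an integer with 0 ≤ ℓ ≤ n−1, so for n = 2: ℓ = 0, 1.

0, 1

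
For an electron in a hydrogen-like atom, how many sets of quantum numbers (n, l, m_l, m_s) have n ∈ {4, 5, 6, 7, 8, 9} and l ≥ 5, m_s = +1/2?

130

Count contributing orbitals for each principal shell:
n=6 → 11; n=7 → 24; n=8 → 39; n=9 → 56.
Orbitals: 11 + 24 + 39 + 56 = 130. With m_s fixed to +1/2 there is one state per orbital, so 130 states.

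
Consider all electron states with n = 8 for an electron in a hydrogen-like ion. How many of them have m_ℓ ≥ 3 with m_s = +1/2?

15

Go through ℓ = 0, …, 7 (the values permitted for n = 8).
Per ℓ-value: ℓ=3 → 1; ℓ=4 → 2; ℓ=5 → 3; ℓ=6 → 4; ℓ=7 → 5.
Orbitals: 1 + 2 + 3 + 4 + 5 = 15. With m_s fixed to a single value there is one state per orbital, giving 15 states.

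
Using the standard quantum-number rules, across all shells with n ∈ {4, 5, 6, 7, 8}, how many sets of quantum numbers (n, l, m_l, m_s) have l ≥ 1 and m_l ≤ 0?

Work shell by shell — for each n, count the (l, m_l) pairs that satisfy l ≥ 1 and m_l ≤ 0:
n=4 → 9; n=5 → 14; n=6 → 20; n=7 → 27; n=8 → 35.
Orbitals: 9 + 14 + 20 + 27 + 35 = 105. Including both spin states (m_s = ±1/2) gives 2 × 105 = 210 states.

210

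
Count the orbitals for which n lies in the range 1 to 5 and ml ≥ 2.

Per-shell orbital counts meeting the constraint:
n=3 → 1; n=4 → 3; n=5 → 6.
Total orbitals: 1 + 3 + 6 = 10.

10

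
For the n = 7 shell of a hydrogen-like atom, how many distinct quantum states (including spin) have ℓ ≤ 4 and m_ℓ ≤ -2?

12

For n = 7, ℓ ranges over 0 … 6.
Orbitals with ℓ ≤ 4 and m_ℓ ≤ -2, by ℓ: ℓ=2 → 1; ℓ=3 → 2; ℓ=4 → 3.
Orbitals: 1 + 2 + 3 = 6. Each orbital carries two spin states, so 6 × 2 = 12 states.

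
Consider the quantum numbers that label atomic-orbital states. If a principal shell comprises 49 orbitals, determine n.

n² = 49 ⇒ n = 7.

n = 7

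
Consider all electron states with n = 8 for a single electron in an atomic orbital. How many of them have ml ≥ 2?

42

Go through l = 0, …, 7 (the values permitted for n = 8).
Per l-value: l=2 → 1; l=3 → 2; l=4 → 3; l=5 → 4; l=6 → 5; l=7 → 6.
Orbitals: 1 + 2 + 3 + 4 + 5 + 6 = 21. Each orbital carries two spin states, so 21 × 2 = 42 states.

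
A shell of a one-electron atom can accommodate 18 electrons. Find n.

2n² = 18 ⇒ n² = 9 ⇒ n = 3.

n = 3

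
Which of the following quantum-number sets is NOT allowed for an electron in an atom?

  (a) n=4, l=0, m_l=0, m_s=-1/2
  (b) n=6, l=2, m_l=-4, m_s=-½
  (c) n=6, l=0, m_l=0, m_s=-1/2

(b)

(b) has |m_l| = 4 > l = 2, violating −l ≤ m_l ≤ l.
The remaining sets (a), (c) satisfy all four rules.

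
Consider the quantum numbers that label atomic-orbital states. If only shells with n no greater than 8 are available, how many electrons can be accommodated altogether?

408

Total orbitals = 1² + 2² + 3² + 4² + 5² + 6² + 7² + 8² = 204. Doubling for spin gives 408 electrons.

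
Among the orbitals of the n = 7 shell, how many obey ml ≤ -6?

1

With n = 7 the allowed l are 0, 1, …, 6.
Per l-value: l=6 → 1.
Total orbitals: 1.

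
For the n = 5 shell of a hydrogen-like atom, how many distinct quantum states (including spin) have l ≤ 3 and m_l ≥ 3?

2

Contributions: l=3 → 1.
Orbitals: 1. Each orbital carries two spin states, so 1 × 2 = 2 states.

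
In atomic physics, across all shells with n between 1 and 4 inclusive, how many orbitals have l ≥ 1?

26

For each n in the range, tally the orbitals obeying l ≥ 1:
n=2 → 3; n=3 → 8; n=4 → 15.
Total orbitals: 3 + 8 + 15 = 26.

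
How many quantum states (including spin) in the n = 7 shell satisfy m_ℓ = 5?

4

Per ℓ-value: ℓ=5 → 1; ℓ=6 → 1.
Orbitals: 1 + 1 = 2. Each orbital carries two spin states, so 2 × 2 = 4 states.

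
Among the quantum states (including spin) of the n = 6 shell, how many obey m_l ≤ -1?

For n = 6, l ranges over 0 … 5.
The (l, m_l) pairs meeting m_l ≤ -1 give: l=1 → 1; l=2 → 2; l=3 → 3; l=4 → 4; l=5 → 5.
Orbitals: 1 + 2 + 3 + 4 + 5 = 15. Each orbital carries two spin states, so 15 × 2 = 30 states.

30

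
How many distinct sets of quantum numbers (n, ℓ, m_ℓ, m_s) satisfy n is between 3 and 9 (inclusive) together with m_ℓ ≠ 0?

Count contributing orbitals for each principal shell:
n=3 → 6; n=4 → 12; n=5 → 20; n=6 → 30; n=7 → 42; n=8 → 56; n=9 → 72.
Orbitals: 6 + 12 + 20 + 30 + 42 + 56 + 72 = 238. Including both spin states (m_s = ±1/2) gives 2 × 238 = 476 states.

476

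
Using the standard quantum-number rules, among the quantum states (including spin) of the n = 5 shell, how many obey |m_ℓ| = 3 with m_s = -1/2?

The (ℓ, m_ℓ) pairs meeting |m_ℓ| = 3 give: ℓ=3 → 2; ℓ=4 → 2.
Orbitals: 2 + 2 = 4. With m_s fixed to a single value there is one state per orbital, giving 4 states.

4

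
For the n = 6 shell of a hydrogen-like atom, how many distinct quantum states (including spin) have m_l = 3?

For n = 6, l ranges over 0 … 5.
Orbitals with m_l = 3, by l: l=3 → 1; l=4 → 1; l=5 → 1.
Orbitals: 1 + 1 + 1 = 3. Each orbital carries two spin states, so 3 × 2 = 6 states.

6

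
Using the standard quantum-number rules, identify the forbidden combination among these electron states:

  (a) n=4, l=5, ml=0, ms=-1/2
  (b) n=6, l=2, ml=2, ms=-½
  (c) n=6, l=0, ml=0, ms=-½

(a)

(a) has l = 5 ≥ n = 4, violating 0 ≤ l ≤ n−1.
The remaining sets (b), (c) satisfy all four rules.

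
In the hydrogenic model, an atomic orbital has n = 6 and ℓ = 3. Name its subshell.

ℓ = 3 corresponds to the letter 'f', so the subshell is 6f.

6f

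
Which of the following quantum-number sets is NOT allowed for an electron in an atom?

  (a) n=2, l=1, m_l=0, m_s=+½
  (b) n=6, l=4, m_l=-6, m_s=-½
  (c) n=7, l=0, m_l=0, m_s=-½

(b) has |m_l| = 6 > l = 4, violating −l ≤ m_l ≤ l.
The remaining sets (a), (c) satisfy all four rules.

(b)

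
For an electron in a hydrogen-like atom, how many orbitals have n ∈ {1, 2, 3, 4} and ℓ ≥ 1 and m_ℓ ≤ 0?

16

For each n in the range, tally the orbitals obeying ℓ ≥ 1 and m_ℓ ≤ 0:
n=2 → 2; n=3 → 5; n=4 → 9.
Total orbitals: 2 + 5 + 9 = 16.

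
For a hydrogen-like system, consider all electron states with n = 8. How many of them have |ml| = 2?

24

The n = 8 shell has l = 0 through 7; check each.
Orbitals with |ml| = 2, by l: l=2 → 2; l=3 → 2; l=4 → 2; l=5 → 2; l=6 → 2; l=7 → 2.
Orbitals: 2 + 2 + 2 + 2 + 2 + 2 = 12. Each orbital carries two spin states, so 12 × 2 = 24 states.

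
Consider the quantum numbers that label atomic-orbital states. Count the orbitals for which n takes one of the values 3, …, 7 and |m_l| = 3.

20

Treat each shell separately and count matching orbitals:
n=4 → 2; n=5 → 4; n=6 → 6; n=7 → 8.
Total orbitals: 2 + 4 + 6 + 8 = 20.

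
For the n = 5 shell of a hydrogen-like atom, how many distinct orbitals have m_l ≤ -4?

1

With n = 5 the allowed l are 0, 1, …, 4.
Orbitals with m_l ≤ -4, by l: l=4 → 1.
Total orbitals: 1.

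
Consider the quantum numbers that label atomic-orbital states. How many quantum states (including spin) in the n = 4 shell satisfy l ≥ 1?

The n = 4 shell has l = 0 through 3; check each.
Orbitals with l ≥ 1, by l: l=1 → 3; l=2 → 5; l=3 → 7.
Orbitals: 3 + 5 + 7 = 15. Each orbital carries two spin states, so 15 × 2 = 30 states.

30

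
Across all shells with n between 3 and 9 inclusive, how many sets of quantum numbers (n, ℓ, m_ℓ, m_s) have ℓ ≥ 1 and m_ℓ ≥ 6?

For each n in the range, tally the orbitals obeying ℓ ≥ 1 and m_ℓ ≥ 6:
n=7 → 1; n=8 → 3; n=9 → 6.
Orbitals: 1 + 3 + 6 = 10. Including both spin states (m_s = ±1/2) gives 2 × 10 = 20 states.

20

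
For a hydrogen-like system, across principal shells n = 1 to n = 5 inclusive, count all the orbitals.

55

Shell n has n² orbitals: 1²=1 + 2²=4 + 3²=9 + 4²=16 + 5²=25 = 55 orbitals.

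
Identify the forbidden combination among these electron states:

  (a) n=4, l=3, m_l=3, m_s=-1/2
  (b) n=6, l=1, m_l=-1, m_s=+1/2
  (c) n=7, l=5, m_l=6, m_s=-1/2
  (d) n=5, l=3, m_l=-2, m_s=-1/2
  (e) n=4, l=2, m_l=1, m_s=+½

(c) has |m_l| = 6 > l = 5, violating −l ≤ m_l ≤ l.
The remaining sets (a), (b), (d), (e) satisfy all four rules.

(c)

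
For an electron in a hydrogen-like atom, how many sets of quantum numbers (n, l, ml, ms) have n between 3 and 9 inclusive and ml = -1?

Per-shell orbital counts meeting the constraint:
n=3 → 2; n=4 → 3; n=5 → 4; n=6 → 5; n=7 → 6; n=8 → 7; n=9 → 8.
Orbitals: 2 + 3 + 4 + 5 + 6 + 7 + 8 = 35. Including both spin states (ms = ±1/2) gives 2 × 35 = 70 states.

70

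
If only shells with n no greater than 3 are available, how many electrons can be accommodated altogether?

Total orbitals = 1² + 2² + 3² = 14. Doubling for spin gives 28 electrons.

28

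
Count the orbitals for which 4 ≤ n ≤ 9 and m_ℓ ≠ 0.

232

Work shell by shell — for each n, count the (ℓ, m_ℓ) pairs that satisfy m_ℓ ≠ 0:
n=4 → 12; n=5 → 20; n=6 → 30; n=7 → 42; n=8 → 56; n=9 → 72.
Total orbitals: 12 + 20 + 30 + 42 + 56 + 72 = 232.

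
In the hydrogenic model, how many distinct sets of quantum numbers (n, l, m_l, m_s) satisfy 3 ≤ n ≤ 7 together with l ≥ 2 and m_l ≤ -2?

For each n in the range, tally the orbitals obeying l ≥ 2 and m_l ≤ -2:
n=3 → 1; n=4 → 3; n=5 → 6; n=6 → 10; n=7 → 15.
Orbitals: 1 + 3 + 6 + 10 + 15 = 35. Including both spin states (m_s = ±1/2) gives 2 × 35 = 70 states.

70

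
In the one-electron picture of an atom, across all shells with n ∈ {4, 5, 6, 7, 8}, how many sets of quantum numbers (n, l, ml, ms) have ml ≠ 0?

320

Go shell by shell, enumerating (l, ml) with ml ≠ 0:
n=4 → 12; n=5 → 20; n=6 → 30; n=7 → 42; n=8 → 56.
Orbitals: 12 + 20 + 30 + 42 + 56 = 160. Including both spin states (ms = ±1/2) gives 2 × 160 = 320 states.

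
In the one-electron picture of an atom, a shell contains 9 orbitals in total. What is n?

n² = 9 ⇒ n = 3.

n = 3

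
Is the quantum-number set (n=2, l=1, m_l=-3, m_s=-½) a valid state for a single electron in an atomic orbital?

The magnetic quantum number must satisfy −l ≤ m_l ≤ l. With l = 1, m_l can only be -1, 0, 1, so m_l = -3 is forbidden.

Invalid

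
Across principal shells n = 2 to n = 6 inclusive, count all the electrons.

180

Shell n has n² orbitals: 2²=4 + 3²=9 + 4²=16 + 5²=25 + 6²=36 = 90 orbitals.
Two spin states per orbital: 2 × 90 = 180 electrons.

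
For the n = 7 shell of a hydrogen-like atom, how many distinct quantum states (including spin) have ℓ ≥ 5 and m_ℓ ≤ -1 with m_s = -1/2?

Orbitals with ℓ ≥ 5 and m_ℓ ≤ -1, by ℓ: ℓ=5 → 5; ℓ=6 → 6.
Orbitals: 5 + 6 = 11. With m_s fixed to a single value there is one state per orbital, giving 11 states.

11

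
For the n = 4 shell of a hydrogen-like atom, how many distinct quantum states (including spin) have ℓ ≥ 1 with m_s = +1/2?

15

Go through ℓ = 0, …, 3 (the values permitted for n = 4).
The (ℓ, m_ℓ) pairs meeting ℓ ≥ 1 give: ℓ=1 → 3; ℓ=2 → 5; ℓ=3 → 7.
Orbitals: 3 + 5 + 7 = 15. With m_s fixed to a single value there is one state per orbital, giving 15 states.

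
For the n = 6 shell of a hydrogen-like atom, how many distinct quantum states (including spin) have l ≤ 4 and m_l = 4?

2

With n = 6 the allowed l are 0, 1, …, 5.
Contributions: l=4 → 1.
Orbitals: 1. Each orbital carries two spin states, so 1 × 2 = 2 states.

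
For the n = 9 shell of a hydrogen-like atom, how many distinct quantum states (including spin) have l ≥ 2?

154

Per l-value: l=2 → 5; l=3 → 7; l=4 → 9; l=5 → 11; l=6 → 13; l=7 → 15; l=8 → 17.
Orbitals: 5 + 7 + 9 + 11 + 13 + 15 + 17 = 77. Each orbital carries two spin states, so 77 × 2 = 154 states.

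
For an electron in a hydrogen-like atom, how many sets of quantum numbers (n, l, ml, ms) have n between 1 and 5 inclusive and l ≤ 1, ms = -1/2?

Work shell by shell — for each n, count the (l, ml) pairs that satisfy l ≤ 1:
n=1 → 1; n=2 → 4; n=3 → 4; n=4 → 4; n=5 → 4.
Orbitals: 1 + 4 + 4 + 4 + 4 = 17. With ms fixed to -1/2 there is one state per orbital, so 17 states.

17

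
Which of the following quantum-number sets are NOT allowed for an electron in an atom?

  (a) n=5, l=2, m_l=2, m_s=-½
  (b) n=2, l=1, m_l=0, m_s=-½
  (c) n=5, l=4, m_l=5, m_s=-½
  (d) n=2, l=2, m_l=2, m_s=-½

(c) has |m_l| = 5 > l = 4, violating −l ≤ m_l ≤ l.
(d) has l = 2 ≥ n = 2, violating 0 ≤ l ≤ n−1.
The remaining sets (a), (b) satisfy all four rules.

(c) and (d)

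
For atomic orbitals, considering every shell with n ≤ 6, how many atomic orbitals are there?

91

Total orbitals = 1² + 2² + 3² + 4² + 5² + 6² = 91.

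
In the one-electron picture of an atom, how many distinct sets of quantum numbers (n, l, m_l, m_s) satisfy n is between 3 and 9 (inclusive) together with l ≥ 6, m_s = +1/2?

Go shell by shell, enumerating (l, m_l) with l ≥ 6:
n=7 → 13; n=8 → 28; n=9 → 45.
Orbitals: 13 + 28 + 45 = 86. With m_s fixed to +1/2 there is one state per orbital, so 86 states.

86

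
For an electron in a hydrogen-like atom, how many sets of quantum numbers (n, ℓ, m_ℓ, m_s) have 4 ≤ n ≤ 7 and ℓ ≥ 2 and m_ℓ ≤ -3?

40

Per-shell orbital counts meeting the constraint:
n=4 → 1; n=5 → 3; n=6 → 6; n=7 → 10.
Orbitals: 1 + 3 + 6 + 10 = 20. Including both spin states (m_s = ±1/2) gives 2 × 20 = 40 states.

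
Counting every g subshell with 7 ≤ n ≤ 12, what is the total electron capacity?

A g subshell (l = 4) exists for every n ≥ 5, so shells n = 7, 8, 9, 10, 11, 12 each contribute one — 6 subshells.
Since each g subshell holds 2(2·4+1) = 18 electrons, the total is 6 × 18 = 108.

108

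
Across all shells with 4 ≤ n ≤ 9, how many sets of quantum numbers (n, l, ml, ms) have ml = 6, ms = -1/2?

Treat each shell separately and count matching orbitals:
n=7 → 1; n=8 → 2; n=9 → 3.
Orbitals: 1 + 2 + 3 = 6. With ms fixed to -1/2 there is one state per orbital, so 6 states.

6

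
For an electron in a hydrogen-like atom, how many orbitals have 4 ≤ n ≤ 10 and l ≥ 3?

Count contributing orbitals for each principal shell:
n=4 → 7; n=5 → 16; n=6 → 27; n=7 → 40; n=8 → 55; n=9 → 72; n=10 → 91.
Total orbitals: 7 + 16 + 27 + 40 + 55 + 72 + 91 = 308.

308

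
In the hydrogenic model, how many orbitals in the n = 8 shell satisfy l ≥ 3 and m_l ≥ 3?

For n = 8, l ranges over 0 … 7.
Contributions: l=3 → 1; l=4 → 2; l=5 → 3; l=6 → 4; l=7 → 5.
Total orbitals: 1 + 2 + 3 + 4 + 5 = 15.

15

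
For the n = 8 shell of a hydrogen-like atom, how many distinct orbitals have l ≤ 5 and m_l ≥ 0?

The n = 8 shell has l = 0 through 7; check each.
The (l, m_l) pairs meeting l ≤ 5 and m_l ≥ 0 give: l=0 → 1; l=1 → 2; l=2 → 3; l=3 → 4; l=4 → 5; l=5 → 6.
Total orbitals: 1 + 2 + 3 + 4 + 5 + 6 = 21.

21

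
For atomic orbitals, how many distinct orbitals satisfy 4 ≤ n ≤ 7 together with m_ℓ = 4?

6

Treat each shell separately and count matching orbitals:
n=5 → 1; n=6 → 2; n=7 → 3.
Total orbitals: 1 + 2 + 3 = 6.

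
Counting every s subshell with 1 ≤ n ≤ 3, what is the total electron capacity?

An s subshell (l = 0) exists for every n ≥ 1, so shells n = 1, 2, 3 each contribute one — 3 subshells.
Since each s subshell holds 2(2·0+1) = 2 electrons, the total is 3 × 2 = 6.

6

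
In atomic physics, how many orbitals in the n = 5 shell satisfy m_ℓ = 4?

Orbitals with m_ℓ = 4, by ℓ: ℓ=4 → 1.
Total orbitals: 1.

1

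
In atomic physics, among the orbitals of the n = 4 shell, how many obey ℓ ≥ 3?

7

The n = 4 shell has ℓ = 0 through 3; check each.
Contributions: ℓ=3 → 7.
Total orbitals: 7.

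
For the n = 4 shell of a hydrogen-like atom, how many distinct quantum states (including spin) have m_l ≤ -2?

For n = 4, l ranges over 0 … 3.
Orbitals with m_l ≤ -2, by l: l=2 → 1; l=3 → 2.
Orbitals: 1 + 2 = 3. Each orbital carries two spin states, so 3 × 2 = 6 states.

6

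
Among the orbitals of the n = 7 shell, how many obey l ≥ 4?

33

The n = 7 shell has l = 0 through 6; check each.
Contributions: l=4 → 9; l=5 → 11; l=6 → 13.
Total orbitals: 9 + 11 + 13 = 33.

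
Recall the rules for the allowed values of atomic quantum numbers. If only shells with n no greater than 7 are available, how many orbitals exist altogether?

Total orbitals = 1² + 2² + 3² + 4² + 5² + 6² + 7² = 140.

140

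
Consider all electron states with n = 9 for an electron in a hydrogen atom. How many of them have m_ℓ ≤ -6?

12

The n = 9 shell has ℓ = 0 through 8; check each.
The (ℓ, m_ℓ) pairs meeting m_ℓ ≤ -6 give: ℓ=6 → 1; ℓ=7 → 2; ℓ=8 → 3.
Orbitals: 1 + 2 + 3 = 6. Each orbital carries two spin states, so 6 × 2 = 12 states.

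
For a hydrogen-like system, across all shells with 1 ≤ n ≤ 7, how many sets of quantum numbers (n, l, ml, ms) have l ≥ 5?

70

Work shell by shell — for each n, count the (l, ml) pairs that satisfy l ≥ 5:
n=6 → 11; n=7 → 24.
Orbitals: 11 + 24 = 35. Including both spin states (ms = ±1/2) gives 2 × 35 = 70 states.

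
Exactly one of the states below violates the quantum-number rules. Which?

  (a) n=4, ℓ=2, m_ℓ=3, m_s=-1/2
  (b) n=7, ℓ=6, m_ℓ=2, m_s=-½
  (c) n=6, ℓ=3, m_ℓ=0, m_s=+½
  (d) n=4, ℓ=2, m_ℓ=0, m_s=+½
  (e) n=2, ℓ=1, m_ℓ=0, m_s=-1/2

(a) has |m_ℓ| = 3 > ℓ = 2, violating −ℓ ≤ m_ℓ ≤ ℓ.
The remaining sets (b), (c), (d), (e) satisfy all four rules.

(a)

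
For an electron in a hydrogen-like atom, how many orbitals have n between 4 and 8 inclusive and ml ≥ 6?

4

Go shell by shell, enumerating (l, ml) with ml ≥ 6:
n=7 → 1; n=8 → 3.
Total orbitals: 1 + 3 = 4.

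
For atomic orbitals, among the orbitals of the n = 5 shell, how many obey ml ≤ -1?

For n = 5, l ranges over 0 … 4.
Orbitals with ml ≤ -1, by l: l=1 → 1; l=2 → 2; l=3 → 3; l=4 → 4.
Total orbitals: 1 + 2 + 3 + 4 = 10.

10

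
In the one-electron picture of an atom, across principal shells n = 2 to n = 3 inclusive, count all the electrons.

26

Shell n has n² orbitals: 2²=4 + 3²=9 = 13 orbitals.
Two spin states per orbital: 2 × 13 = 26 electrons.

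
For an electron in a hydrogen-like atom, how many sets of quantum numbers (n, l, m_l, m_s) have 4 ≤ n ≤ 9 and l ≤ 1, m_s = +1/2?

24

For each n in the range, tally the orbitals obeying l ≤ 1:
n=4 → 4; n=5 → 4; n=6 → 4; n=7 → 4; n=8 → 4; n=9 → 4.
Orbitals: 4 + 4 + 4 + 4 + 4 + 4 = 24. With m_s fixed to +1/2 there is one state per orbital, so 24 states.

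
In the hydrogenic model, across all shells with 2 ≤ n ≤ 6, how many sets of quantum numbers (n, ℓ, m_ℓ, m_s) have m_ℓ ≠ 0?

140

Work shell by shell — for each n, count the (ℓ, m_ℓ) pairs that satisfy m_ℓ ≠ 0:
n=2 → 2; n=3 → 6; n=4 → 12; n=5 → 20; n=6 → 30.
Orbitals: 2 + 6 + 12 + 20 + 30 = 70. Including both spin states (m_s = ±1/2) gives 2 × 70 = 140 states.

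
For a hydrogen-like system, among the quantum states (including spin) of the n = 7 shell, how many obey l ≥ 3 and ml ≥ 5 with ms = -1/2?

For n = 7, l ranges over 0 … 6.
The (l, ml) pairs meeting l ≥ 3 and ml ≥ 5 give: l=5 → 1; l=6 → 2.
Orbitals: 1 + 2 = 3. With ms fixed to a single value there is one state per orbital, giving 3 states.

3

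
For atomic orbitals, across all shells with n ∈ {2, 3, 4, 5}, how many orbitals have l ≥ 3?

Go shell by shell, enumerating (l, m_l) with l ≥ 3:
n=4 → 7; n=5 → 16.
Total orbitals: 7 + 16 = 23.

23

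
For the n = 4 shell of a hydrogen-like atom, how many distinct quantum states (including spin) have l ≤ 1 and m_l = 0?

4

For n = 4, l ranges over 0 … 3.
Per l-value: l=0 → 1; l=1 → 1.
Orbitals: 1 + 1 = 2. Each orbital carries two spin states, so 2 × 2 = 4 states.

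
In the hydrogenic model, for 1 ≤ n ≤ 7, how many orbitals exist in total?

140

Total orbitals = 1² + 2² + 3² + 4² + 5² + 6² + 7² = 140.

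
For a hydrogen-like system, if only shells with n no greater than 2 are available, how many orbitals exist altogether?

5

Total orbitals = 1² + 2² = 5.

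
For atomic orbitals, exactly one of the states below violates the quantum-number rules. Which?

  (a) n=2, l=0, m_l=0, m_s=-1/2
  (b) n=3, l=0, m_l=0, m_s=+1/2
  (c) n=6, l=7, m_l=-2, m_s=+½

(c)

(c) has l = 7 ≥ n = 6, violating 0 ≤ l ≤ n−1.
The remaining sets (a), (b) satisfy all four rules.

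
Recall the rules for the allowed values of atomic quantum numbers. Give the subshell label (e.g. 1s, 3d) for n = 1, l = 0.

1s

l = 0 corresponds to the letter 's', so the subshell is 1s.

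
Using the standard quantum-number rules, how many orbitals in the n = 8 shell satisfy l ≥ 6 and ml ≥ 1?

13

Per l-value: l=6 → 6; l=7 → 7.
Total orbitals: 6 + 7 = 13.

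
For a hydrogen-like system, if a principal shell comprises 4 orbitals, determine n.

n² = 4 ⇒ n = 2.

n = 2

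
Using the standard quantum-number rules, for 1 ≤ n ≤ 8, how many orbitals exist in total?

204

Total orbitals = 1² + 2² + 3² + 4² + 5² + 6² + 7² + 8² = 204.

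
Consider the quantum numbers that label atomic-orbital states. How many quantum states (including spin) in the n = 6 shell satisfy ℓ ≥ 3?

Go through ℓ = 0, …, 5 (the values permitted for n = 6).
Contributions: ℓ=3 → 7; ℓ=4 → 9; ℓ=5 → 11.
Orbitals: 7 + 9 + 11 = 27. Each orbital carries two spin states, so 27 × 2 = 54 states.

54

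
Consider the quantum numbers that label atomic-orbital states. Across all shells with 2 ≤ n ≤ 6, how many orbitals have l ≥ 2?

Treat each shell separately and count matching orbitals:
n=3 → 5; n=4 → 12; n=5 → 21; n=6 → 32.
Total orbitals: 5 + 12 + 21 + 32 = 70.

70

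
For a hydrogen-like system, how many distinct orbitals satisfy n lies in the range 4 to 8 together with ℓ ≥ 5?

Work shell by shell — for each n, count the (ℓ, m_ℓ) pairs that satisfy ℓ ≥ 5:
n=6 → 11; n=7 → 24; n=8 → 39.
Total orbitals: 11 + 24 + 39 = 74.

74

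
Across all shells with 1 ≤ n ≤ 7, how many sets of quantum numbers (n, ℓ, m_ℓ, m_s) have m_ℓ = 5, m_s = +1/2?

3

Go shell by shell, enumerating (ℓ, m_ℓ) with m_ℓ = 5:
n=6 → 1; n=7 → 2.
Orbitals: 1 + 2 = 3. With m_s fixed to +1/2 there is one state per orbital, so 3 states.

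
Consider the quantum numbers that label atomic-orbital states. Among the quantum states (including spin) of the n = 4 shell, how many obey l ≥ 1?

30

Orbitals with l ≥ 1, by l: l=1 → 3; l=2 → 5; l=3 → 7.
Orbitals: 3 + 5 + 7 = 15. Each orbital carries two spin states, so 15 × 2 = 30 states.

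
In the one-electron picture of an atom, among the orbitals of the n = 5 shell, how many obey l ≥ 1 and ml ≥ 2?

6

The n = 5 shell has l = 0 through 4; check each.
Orbitals with l ≥ 1 and ml ≥ 2, by l: l=2 → 1; l=3 → 2; l=4 → 3.
Total orbitals: 1 + 2 + 3 = 6.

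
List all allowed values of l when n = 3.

l is an integer with 0 ≤ l ≤ n−1, so for n = 3: l = 0, 1, 2.

0, 1, 2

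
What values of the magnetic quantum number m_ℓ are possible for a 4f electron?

The 4f subshell has ℓ = 3, and m_ℓ takes every integer from −ℓ to +ℓ. With ℓ = 3 that gives the 7 values -3, -2, -1, 0, 1, 2, 3.

-3, -2, -1, 0, 1, 2, 3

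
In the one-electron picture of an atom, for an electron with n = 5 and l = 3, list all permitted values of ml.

ml takes every integer from −l to +l. With l = 3 that gives the 7 values -3, -2, -1, 0, 1, 2, 3.

-3, -2, -1, 0, 1, 2, 3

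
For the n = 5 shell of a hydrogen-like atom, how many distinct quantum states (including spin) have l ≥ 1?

48

With n = 5 the allowed l are 0, 1, …, 4.
Orbitals with l ≥ 1, by l: l=1 → 3; l=2 → 5; l=3 → 7; l=4 → 9.
Orbitals: 3 + 5 + 7 + 9 = 24. Each orbital carries two spin states, so 24 × 2 = 48 states.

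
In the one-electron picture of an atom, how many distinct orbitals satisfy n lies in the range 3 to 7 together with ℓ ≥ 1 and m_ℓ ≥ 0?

75

For each n in the range, tally the orbitals obeying ℓ ≥ 1 and m_ℓ ≥ 0:
n=3 → 5; n=4 → 9; n=5 → 14; n=6 → 20; n=7 → 27.
Total orbitals: 5 + 9 + 14 + 20 + 27 = 75.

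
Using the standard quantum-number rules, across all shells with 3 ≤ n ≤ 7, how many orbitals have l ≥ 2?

115

For each n in the range, tally the orbitals obeying l ≥ 2:
n=3 → 5; n=4 → 12; n=5 → 21; n=6 → 32; n=7 → 45.
Total orbitals: 5 + 12 + 21 + 32 + 45 = 115.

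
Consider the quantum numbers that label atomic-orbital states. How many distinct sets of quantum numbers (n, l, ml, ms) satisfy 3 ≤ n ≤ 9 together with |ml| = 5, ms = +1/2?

20

For each n in the range, tally the orbitals obeying |ml| = 5:
n=6 → 2; n=7 → 4; n=8 → 6; n=9 → 8.
Orbitals: 2 + 4 + 6 + 8 = 20. With ms fixed to +1/2 there is one state per orbital, so 20 states.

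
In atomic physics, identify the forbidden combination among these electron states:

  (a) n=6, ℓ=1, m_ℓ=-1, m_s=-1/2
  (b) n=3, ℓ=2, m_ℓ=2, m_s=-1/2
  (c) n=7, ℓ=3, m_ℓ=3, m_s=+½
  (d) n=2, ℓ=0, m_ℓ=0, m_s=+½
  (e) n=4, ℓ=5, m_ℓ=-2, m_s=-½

(e)

(e) has ℓ = 5 ≥ n = 4, violating 0 ≤ ℓ ≤ n−1.
The remaining sets (a), (b), (c), (d) satisfy all four rules.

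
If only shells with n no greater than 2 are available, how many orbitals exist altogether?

Total orbitals = 1² + 2² = 5.

5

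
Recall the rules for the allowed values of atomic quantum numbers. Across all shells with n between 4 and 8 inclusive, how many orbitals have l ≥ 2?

Count contributing orbitals for each principal shell:
n=4 → 12; n=5 → 21; n=6 → 32; n=7 → 45; n=8 → 60.
Total orbitals: 12 + 21 + 32 + 45 + 60 = 170.

170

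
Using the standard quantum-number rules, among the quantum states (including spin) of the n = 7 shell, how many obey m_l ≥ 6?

2

Go through l = 0, …, 6 (the values permitted for n = 7).
Per l-value: l=6 → 1.
Orbitals: 1. Each orbital carries two spin states, so 1 × 2 = 2 states.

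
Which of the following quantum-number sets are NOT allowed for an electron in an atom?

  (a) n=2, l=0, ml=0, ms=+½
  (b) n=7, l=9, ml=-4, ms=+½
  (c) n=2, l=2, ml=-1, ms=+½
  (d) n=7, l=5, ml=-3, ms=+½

(b) has l = 9 ≥ n = 7, violating 0 ≤ l ≤ n−1.
(c) has l = 2 ≥ n = 2, violating 0 ≤ l ≤ n−1.
The remaining sets (a), (d) satisfy all four rules.

(b) and (c)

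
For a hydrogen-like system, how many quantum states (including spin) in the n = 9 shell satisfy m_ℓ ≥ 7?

6

Orbitals with m_ℓ ≥ 7, by ℓ: ℓ=7 → 1; ℓ=8 → 2.
Orbitals: 1 + 2 = 3. Each orbital carries two spin states, so 3 × 2 = 6 states.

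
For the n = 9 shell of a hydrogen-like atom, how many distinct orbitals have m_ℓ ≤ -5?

With n = 9 the allowed ℓ are 0, 1, …, 8.
The (ℓ, m_ℓ) pairs meeting m_ℓ ≤ -5 give: ℓ=5 → 1; ℓ=6 → 2; ℓ=7 → 3; ℓ=8 → 4.
Total orbitals: 1 + 2 + 3 + 4 = 10.

10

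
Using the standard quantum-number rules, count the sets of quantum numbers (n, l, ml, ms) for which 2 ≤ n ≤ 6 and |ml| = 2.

40

Per-shell orbital counts meeting the constraint:
n=3 → 2; n=4 → 4; n=5 → 6; n=6 → 8.
Orbitals: 2 + 4 + 6 + 8 = 20. Including both spin states (ms = ±1/2) gives 2 × 20 = 40 states.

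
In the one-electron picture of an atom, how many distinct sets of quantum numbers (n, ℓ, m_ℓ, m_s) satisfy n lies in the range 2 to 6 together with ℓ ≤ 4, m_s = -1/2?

For each n in the range, tally the orbitals obeying ℓ ≤ 4:
n=2 → 4; n=3 → 9; n=4 → 16; n=5 → 25; n=6 → 25.
Orbitals: 4 + 9 + 16 + 25 + 25 = 79. With m_s fixed to -1/2 there is one state per orbital, so 79 states.

79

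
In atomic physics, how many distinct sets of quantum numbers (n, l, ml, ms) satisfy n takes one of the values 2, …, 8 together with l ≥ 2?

Go shell by shell, enumerating (l, ml) with l ≥ 2:
n=3 → 5; n=4 → 12; n=5 → 21; n=6 → 32; n=7 → 45; n=8 → 60.
Orbitals: 5 + 12 + 21 + 32 + 45 + 60 = 175. Including both spin states (ms = ±1/2) gives 2 × 175 = 350 states.

350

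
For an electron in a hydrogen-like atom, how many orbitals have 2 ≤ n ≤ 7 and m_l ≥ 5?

4

For each n in the range, tally the orbitals obeying m_l ≥ 5:
n=6 → 1; n=7 → 3.
Total orbitals: 1 + 3 = 4.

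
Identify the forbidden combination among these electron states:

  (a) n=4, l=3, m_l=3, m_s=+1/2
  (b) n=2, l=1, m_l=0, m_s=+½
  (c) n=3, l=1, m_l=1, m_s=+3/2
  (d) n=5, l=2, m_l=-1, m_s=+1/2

(c) has m_s = +3/2, but an electron's spin must be ±1/2.
The remaining sets (a), (b), (d) satisfy all four rules.

(c)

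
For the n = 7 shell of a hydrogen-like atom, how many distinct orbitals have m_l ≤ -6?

Go through l = 0, …, 6 (the values permitted for n = 7).
Orbitals with m_l ≤ -6, by l: l=6 → 1.
Total orbitals: 1.

1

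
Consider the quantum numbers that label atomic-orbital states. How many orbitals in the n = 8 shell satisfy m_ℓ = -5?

3

With n = 8 the allowed ℓ are 0, 1, …, 7.
Orbitals with m_ℓ = -5, by ℓ: ℓ=5 → 1; ℓ=6 → 1; ℓ=7 → 1.
Total orbitals: 1 + 1 + 1 = 3.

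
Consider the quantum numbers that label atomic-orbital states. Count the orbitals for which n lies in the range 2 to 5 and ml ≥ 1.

20

Per-shell orbital counts meeting the constraint:
n=2 → 1; n=3 → 3; n=4 → 6; n=5 → 10.
Total orbitals: 1 + 3 + 6 + 10 = 20.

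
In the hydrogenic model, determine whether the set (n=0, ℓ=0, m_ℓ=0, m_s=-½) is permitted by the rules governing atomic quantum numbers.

No

The principal quantum number must be a positive integer (n ≥ 1), but here n = 0.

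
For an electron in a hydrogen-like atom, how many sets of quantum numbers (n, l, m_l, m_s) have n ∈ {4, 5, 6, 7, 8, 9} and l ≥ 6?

Work shell by shell — for each n, count the (l, m_l) pairs that satisfy l ≥ 6:
n=7 → 13; n=8 → 28; n=9 → 45.
Orbitals: 13 + 28 + 45 = 86. Including both spin states (m_s = ±1/2) gives 2 × 86 = 172 states.

172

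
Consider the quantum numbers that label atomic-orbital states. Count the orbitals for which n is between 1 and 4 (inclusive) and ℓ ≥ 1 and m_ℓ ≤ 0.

Count contributing orbitals for each principal shell:
n=2 → 2; n=3 → 5; n=4 → 9.
Total orbitals: 2 + 5 + 9 = 16.

16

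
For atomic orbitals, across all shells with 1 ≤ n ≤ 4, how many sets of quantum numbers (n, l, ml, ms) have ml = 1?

12

Go shell by shell, enumerating (l, ml) with ml = 1:
n=2 → 1; n=3 → 2; n=4 → 3.
Orbitals: 1 + 2 + 3 = 6. Including both spin states (ms = ±1/2) gives 2 × 6 = 12 states.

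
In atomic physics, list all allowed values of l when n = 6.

0, 1, 2, 3, 4, 5

l is an integer with 0 ≤ l ≤ n−1, so for n = 6: l = 0, 1, 2, 3, 4, 5.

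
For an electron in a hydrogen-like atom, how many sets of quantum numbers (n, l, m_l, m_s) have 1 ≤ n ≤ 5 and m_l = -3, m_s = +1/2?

3

Count contributing orbitals for each principal shell:
n=4 → 1; n=5 → 2.
Orbitals: 1 + 2 = 3. With m_s fixed to +1/2 there is one state per orbital, so 3 states.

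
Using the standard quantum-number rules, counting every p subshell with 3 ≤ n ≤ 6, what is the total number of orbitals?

A p subshell (l = 1) exists for every n ≥ 2, so shells n = 3, 4, 5, 6 each contribute one — 4 subshells.
Since each p subshell has 2·1+1 = 3 orbitals, the total is 4 × 3 = 12.

12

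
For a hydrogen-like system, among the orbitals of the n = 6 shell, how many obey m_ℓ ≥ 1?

For n = 6, ℓ ranges over 0 … 5.
Contributions: ℓ=1 → 1; ℓ=2 → 2; ℓ=3 → 3; ℓ=4 → 4; ℓ=5 → 5.
Total orbitals: 1 + 2 + 3 + 4 + 5 = 15.

15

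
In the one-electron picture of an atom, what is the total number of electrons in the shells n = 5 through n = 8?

Shell n has n² orbitals: 5²=25 + 6²=36 + 7²=49 + 8²=64 = 174 orbitals.
Two spin states per orbital: 2 × 174 = 348 electrons.

348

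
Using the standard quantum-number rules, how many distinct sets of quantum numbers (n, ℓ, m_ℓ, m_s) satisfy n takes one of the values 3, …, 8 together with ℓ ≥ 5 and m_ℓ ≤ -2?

56

Treat each shell separately and count matching orbitals:
n=6 → 4; n=7 → 9; n=8 → 15.
Orbitals: 4 + 9 + 15 = 28. Including both spin states (m_s = ±1/2) gives 2 × 28 = 56 states.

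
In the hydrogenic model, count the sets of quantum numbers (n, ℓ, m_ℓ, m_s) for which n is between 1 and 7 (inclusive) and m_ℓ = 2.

Go shell by shell, enumerating (ℓ, m_ℓ) with m_ℓ = 2:
n=3 → 1; n=4 → 2; n=5 → 3; n=6 → 4; n=7 → 5.
Orbitals: 1 + 2 + 3 + 4 + 5 = 15. Including both spin states (m_s = ±1/2) gives 2 × 15 = 30 states.

30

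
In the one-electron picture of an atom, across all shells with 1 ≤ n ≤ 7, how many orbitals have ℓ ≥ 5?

Work shell by shell — for each n, count the (ℓ, m_ℓ) pairs that satisfy ℓ ≥ 5:
n=6 → 11; n=7 → 24.
Total orbitals: 11 + 24 = 35.

35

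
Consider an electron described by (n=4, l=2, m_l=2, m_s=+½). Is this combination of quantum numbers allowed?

Valid

n = 4 is a positive integer. l = 2 satisfies 0 ≤ l ≤ n−1 = 3. m_l = 2 lies in the range −l … +l (here −2 … 2). m_s = +1/2 is one of ±1/2.
All four constraints are satisfied.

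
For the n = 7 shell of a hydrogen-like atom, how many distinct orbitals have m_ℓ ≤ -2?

For n = 7, ℓ ranges over 0 … 6.
Contributions: ℓ=2 → 1; ℓ=3 → 2; ℓ=4 → 3; ℓ=5 → 4; ℓ=6 → 5.
Total orbitals: 1 + 2 + 3 + 4 + 5 = 15.

15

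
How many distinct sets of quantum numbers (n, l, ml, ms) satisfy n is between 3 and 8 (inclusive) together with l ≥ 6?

Go shell by shell, enumerating (l, ml) with l ≥ 6:
n=7 → 13; n=8 → 28.
Orbitals: 13 + 28 = 41. Including both spin states (ms = ±1/2) gives 2 × 41 = 82 states.

82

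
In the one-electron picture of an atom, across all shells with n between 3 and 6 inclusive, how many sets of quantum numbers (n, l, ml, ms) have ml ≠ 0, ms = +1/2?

68

Go shell by shell, enumerating (l, ml) with ml ≠ 0:
n=3 → 6; n=4 → 12; n=5 → 20; n=6 → 30.
Orbitals: 6 + 12 + 20 + 30 = 68. With ms fixed to +1/2 there is one state per orbital, so 68 states.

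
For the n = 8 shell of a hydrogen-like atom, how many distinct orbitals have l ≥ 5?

Go through l = 0, …, 7 (the values permitted for n = 8).
Orbitals with l ≥ 5, by l: l=5 → 11; l=6 → 13; l=7 → 15.
Total orbitals: 11 + 13 + 15 = 39.

39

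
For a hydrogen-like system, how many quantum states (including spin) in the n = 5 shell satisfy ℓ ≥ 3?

Per ℓ-value: ℓ=3 → 7; ℓ=4 → 9.
Orbitals: 7 + 9 = 16. Each orbital carries two spin states, so 16 × 2 = 32 states.

32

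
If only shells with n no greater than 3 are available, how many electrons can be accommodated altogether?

28

Total orbitals = 1² + 2² + 3² = 14. Doubling for spin gives 28 electrons.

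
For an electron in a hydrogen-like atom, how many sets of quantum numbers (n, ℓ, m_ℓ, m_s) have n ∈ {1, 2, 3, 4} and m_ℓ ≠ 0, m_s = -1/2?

For each n in the range, tally the orbitals obeying m_ℓ ≠ 0:
n=2 → 2; n=3 → 6; n=4 → 12.
Orbitals: 2 + 6 + 12 = 20. With m_s fixed to -1/2 there is one state per orbital, so 20 states.

20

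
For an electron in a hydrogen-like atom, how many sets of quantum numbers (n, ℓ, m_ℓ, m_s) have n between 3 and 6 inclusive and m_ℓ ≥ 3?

20

Go shell by shell, enumerating (ℓ, m_ℓ) with m_ℓ ≥ 3:
n=4 → 1; n=5 → 3; n=6 → 6.
Orbitals: 1 + 3 + 6 = 10. Including both spin states (m_s = ±1/2) gives 2 × 10 = 20 states.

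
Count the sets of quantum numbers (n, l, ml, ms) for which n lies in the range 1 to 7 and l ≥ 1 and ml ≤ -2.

70

Go shell by shell, enumerating (l, ml) with l ≥ 1 and ml ≤ -2:
n=3 → 1; n=4 → 3; n=5 → 6; n=6 → 10; n=7 → 15.
Orbitals: 1 + 3 + 6 + 10 + 15 = 35. Including both spin states (ms = ±1/2) gives 2 × 35 = 70 states.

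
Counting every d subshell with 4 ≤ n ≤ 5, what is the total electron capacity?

20

A d subshell (ℓ = 2) exists for every n ≥ 3, so shells n = 4, 5 each contribute one — 2 subshells.
Since each d subshell holds 2(2·2+1) = 10 electrons, the total is 2 × 10 = 20.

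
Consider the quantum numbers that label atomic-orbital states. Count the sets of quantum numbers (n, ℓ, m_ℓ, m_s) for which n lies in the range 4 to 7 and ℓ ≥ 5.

Go shell by shell, enumerating (ℓ, m_ℓ) with ℓ ≥ 5:
n=6 → 11; n=7 → 24.
Orbitals: 11 + 24 = 35. Including both spin states (m_s = ±1/2) gives 2 × 35 = 70 states.

70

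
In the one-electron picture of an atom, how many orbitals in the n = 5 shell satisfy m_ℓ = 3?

2

Orbitals with m_ℓ = 3, by ℓ: ℓ=3 → 1; ℓ=4 → 1.
Total orbitals: 1 + 1 = 2.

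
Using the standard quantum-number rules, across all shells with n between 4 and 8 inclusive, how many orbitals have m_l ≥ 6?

4

Go shell by shell, enumerating (l, m_l) with m_l ≥ 6:
n=7 → 1; n=8 → 3.
Total orbitals: 1 + 3 = 4.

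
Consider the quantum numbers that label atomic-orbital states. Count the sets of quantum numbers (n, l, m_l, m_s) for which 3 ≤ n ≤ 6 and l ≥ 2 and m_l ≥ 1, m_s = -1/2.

Go shell by shell, enumerating (l, m_l) with l ≥ 2 and m_l ≥ 1:
n=3 → 2; n=4 → 5; n=5 → 9; n=6 → 14.
Orbitals: 2 + 5 + 9 + 14 = 30. With m_s fixed to -1/2 there is one state per orbital, so 30 states.

30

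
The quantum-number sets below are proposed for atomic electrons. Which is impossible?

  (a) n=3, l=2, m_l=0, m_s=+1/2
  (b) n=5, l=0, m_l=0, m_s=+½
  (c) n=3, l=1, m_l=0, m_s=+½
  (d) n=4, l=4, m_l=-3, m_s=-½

(d)

(d) has l = 4 ≥ n = 4, violating 0 ≤ l ≤ n−1.
The remaining sets (a), (b), (c) satisfy all four rules.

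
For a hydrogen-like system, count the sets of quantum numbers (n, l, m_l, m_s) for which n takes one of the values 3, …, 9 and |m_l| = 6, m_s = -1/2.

Go shell by shell, enumerating (l, m_l) with |m_l| = 6:
n=7 → 2; n=8 → 4; n=9 → 6.
Orbitals: 2 + 4 + 6 = 12. With m_s fixed to -1/2 there is one state per orbital, so 12 states.

12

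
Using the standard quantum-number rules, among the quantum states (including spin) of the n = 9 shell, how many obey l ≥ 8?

With n = 9 the allowed l are 0, 1, …, 8.
Orbitals with l ≥ 8, by l: l=8 → 17.
Orbitals: 17. Each orbital carries two spin states, so 17 × 2 = 34 states.

34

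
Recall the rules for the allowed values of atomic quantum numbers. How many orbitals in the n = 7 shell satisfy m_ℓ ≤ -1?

21

For n = 7, ℓ ranges over 0 … 6.
The (ℓ, m_ℓ) pairs meeting m_ℓ ≤ -1 give: ℓ=1 → 1; ℓ=2 → 2; ℓ=3 → 3; ℓ=4 → 4; ℓ=5 → 5; ℓ=6 → 6.
Total orbitals: 1 + 2 + 3 + 4 + 5 + 6 = 21.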